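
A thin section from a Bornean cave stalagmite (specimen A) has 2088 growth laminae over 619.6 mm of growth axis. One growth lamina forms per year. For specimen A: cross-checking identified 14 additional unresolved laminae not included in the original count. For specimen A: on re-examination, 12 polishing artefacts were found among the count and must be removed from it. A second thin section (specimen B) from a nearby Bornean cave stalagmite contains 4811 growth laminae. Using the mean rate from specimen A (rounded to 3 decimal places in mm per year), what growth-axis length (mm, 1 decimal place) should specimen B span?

1424.1 mm

Specimen A: after corrections the count is 2088 − 12 + 14 = 2090 growth laminae.
A: Extension rate ≈ 619.6 / 2090 = 0.296 mm per year.
For B, 0.296 mm/year × 4811 years = 1424.1 mm.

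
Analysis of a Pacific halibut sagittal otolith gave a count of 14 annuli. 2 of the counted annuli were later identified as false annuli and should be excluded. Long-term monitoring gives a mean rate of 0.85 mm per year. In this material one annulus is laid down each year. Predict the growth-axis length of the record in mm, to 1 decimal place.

After corrections the count is 14 − 2 = 12 annuli.
Predicted length = 0.85 mm/year × 12 years = 10.2 mm.

10.2 mm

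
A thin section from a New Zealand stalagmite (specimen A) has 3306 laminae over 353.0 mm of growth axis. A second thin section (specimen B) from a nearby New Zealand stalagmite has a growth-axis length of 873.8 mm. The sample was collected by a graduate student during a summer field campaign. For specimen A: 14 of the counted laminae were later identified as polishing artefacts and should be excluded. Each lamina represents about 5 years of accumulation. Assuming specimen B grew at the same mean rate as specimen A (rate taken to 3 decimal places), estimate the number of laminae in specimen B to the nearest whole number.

Specimen A: correcting the raw count gives 3306 − 14 = 3292 true laminae.
Specimen A: multiplying by 5 years per lamina: 3292 × 5 = 16460 years.
A: 353.0 mm over 16460 years gives 353.0 / 16460 ≈ 0.021 mm/yr.
B spans 873.8 / 0.021 = 41609.52 years; at 5 years per lamina that is 41609.52 / 5 ≈ 8322 laminae.

8322 laminae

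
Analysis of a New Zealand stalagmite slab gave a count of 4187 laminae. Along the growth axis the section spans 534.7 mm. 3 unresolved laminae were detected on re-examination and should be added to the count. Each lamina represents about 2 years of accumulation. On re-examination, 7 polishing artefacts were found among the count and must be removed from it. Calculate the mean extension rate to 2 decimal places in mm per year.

True lamina count = 4187 − 7 + 3 = 4183.
At 2 years per lamina, 4183 × 2 = 8366 years.
Mean rate = 534.7 mm / 8366 years ≈ 0.06 mm per year.

0.06 mm per year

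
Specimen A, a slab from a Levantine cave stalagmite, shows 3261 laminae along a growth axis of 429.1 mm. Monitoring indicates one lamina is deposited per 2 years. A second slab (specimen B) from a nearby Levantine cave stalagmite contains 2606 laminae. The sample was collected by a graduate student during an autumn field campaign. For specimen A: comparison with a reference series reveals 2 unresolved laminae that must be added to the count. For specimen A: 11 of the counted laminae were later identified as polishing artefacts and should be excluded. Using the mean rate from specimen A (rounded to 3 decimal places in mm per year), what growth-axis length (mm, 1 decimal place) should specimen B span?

344.0 mm

Specimen A: after corrections the count is 3261 − 11 + 2 = 3252 laminae.
Specimen A: at 2 years per lamina, 3252 × 2 = 6504 years.
A: Mean rate = 429.1 mm / 6504 years ≈ 0.066 mm per year.
Specimen B: 2606 laminae at 2 years each span 2606 × 2 = 5212 years. B's length ≈ 0.066 × 5212 = 344.0 mm.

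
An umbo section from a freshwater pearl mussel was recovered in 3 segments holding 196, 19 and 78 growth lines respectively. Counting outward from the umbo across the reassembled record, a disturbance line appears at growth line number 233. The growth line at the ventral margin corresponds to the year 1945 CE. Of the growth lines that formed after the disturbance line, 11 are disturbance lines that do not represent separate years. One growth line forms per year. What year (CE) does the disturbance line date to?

Total growth lines = 196 + 19 + 78 = 293.
Between growth line 233 and the ventral margin there are 293 − 233 = 60 growth lines.
Removing the 11 false growth lines leaves 60 − 11 = 49 true growth lines beyond the disturbance line.
The growth line at the ventral margin is 1945 CE, so the disturbance line dates to 1945 − 49 = 1896 CE.

1896 CE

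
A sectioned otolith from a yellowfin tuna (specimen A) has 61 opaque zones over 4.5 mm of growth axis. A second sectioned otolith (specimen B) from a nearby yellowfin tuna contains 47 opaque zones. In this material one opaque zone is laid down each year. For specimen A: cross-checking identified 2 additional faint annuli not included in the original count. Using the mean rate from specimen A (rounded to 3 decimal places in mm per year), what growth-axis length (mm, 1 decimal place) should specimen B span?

3.3 mm

Specimen A: correcting the raw count gives 61 + 2 = 63 true opaque zones.
A: 4.5 mm over 63 years gives 4.5 / 63 ≈ 0.071 mm/year.
For B, 0.071 mm/year × 47 years = 3.3 mm.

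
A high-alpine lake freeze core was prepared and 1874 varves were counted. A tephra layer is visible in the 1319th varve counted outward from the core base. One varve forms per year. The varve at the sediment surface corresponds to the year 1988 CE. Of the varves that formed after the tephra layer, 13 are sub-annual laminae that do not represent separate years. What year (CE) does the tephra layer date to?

Between varve 1319 and the sediment surface there are 1874 − 1319 = 555 varves.
Removing the 13 false varves leaves 555 − 13 = 542 true varves beyond the tephra layer.
The varve at the sediment surface is 1988 CE, so the tephra layer dates to 1988 − 542 = 1446 CE.

1446 CE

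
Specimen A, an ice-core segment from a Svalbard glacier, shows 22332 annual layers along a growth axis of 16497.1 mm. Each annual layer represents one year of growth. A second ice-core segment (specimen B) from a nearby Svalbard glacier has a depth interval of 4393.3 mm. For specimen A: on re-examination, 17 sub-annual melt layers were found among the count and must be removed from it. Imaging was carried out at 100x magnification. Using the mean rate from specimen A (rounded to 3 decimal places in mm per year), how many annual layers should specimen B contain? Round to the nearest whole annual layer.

Specimen A: after corrections the count is 22332 − 17 = 22315 annual layers.
A: Extension rate ≈ 16497.1 / 22315 = 0.739 mm per year.
Specimen B: 4393.3 mm / 0.739 mm per year = 5944.93 years ≈ 5945 annual layers.

5945 annual layers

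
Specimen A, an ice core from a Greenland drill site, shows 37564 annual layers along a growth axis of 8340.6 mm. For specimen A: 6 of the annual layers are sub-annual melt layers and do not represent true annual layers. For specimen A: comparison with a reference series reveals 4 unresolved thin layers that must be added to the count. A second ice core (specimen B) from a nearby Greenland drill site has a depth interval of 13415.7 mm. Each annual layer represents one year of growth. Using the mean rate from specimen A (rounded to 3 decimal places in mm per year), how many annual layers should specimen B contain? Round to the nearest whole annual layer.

60431 annual layers

Specimen A: correcting the raw count gives 37564 − 6 + 4 = 37562 true annual layers.
A: Extension rate ≈ 8340.6 / 37562 = 0.222 mm/year.
Specimen B: 13415.7 mm / 0.222 mm per year = 60431.08 years ≈ 60431 annual layers.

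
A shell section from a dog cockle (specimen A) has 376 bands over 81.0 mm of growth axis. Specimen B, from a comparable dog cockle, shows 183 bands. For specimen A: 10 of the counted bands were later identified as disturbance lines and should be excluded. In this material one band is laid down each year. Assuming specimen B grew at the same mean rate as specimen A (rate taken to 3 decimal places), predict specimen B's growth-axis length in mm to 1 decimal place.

40.4 mm

Specimen A: after corrections the count is 376 − 10 = 366 bands.
A: Extension rate ≈ 81.0 / 366 = 0.221 mm/yr.
B's length ≈ 0.221 × 183 = 40.4 mm.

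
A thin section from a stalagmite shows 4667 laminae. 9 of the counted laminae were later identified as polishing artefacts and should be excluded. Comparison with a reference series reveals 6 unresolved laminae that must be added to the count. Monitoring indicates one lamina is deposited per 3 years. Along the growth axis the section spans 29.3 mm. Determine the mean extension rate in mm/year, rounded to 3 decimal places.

Adjusted count: 4667 − 9 + 6 = 4664 laminae.
At 3 years per lamina, 4664 × 3 = 13992 years.
Mean rate = 29.3 mm / 13992 years ≈ 0.002 mm/year.

0.002 mm/year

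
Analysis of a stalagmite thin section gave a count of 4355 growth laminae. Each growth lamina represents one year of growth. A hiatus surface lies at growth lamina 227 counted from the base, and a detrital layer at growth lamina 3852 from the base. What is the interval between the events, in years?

3625 years

3852 − 227 = 3625 growth laminae lie between the two events.
One growth lamina per year makes the interval 3625 years.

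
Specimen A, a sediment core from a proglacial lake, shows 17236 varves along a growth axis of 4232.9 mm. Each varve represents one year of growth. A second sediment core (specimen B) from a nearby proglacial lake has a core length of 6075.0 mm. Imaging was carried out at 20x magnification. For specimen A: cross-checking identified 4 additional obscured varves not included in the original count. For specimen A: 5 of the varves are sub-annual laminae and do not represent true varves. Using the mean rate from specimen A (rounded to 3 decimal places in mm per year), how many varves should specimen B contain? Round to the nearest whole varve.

24695 varves

Specimen A: correcting the raw count gives 17236 − 5 + 4 = 17235 true varves.
A: Extension rate ≈ 4232.9 / 17235 = 0.246 mm/year.
B spans 6075.0 / 0.246 = 24695.12 years ≈ 24695 varves.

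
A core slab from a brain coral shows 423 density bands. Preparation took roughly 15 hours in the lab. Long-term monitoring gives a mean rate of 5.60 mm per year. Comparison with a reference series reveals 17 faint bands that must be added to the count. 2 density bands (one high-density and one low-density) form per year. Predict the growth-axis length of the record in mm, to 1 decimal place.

Adjusted count: 423 + 17 = 440 density bands.
With 2 density bands per year, 440 / 2 = 220 years.
220 years at 5.60 mm/year gives 5.60 × 220 = 1232.0 mm.

1232.0 mm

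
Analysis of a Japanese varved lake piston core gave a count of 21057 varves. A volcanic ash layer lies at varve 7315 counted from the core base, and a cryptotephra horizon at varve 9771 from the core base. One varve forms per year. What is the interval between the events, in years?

9771 − 7315 = 2456 varves lie between the two events.
At one varve per year, 2456 years elapsed between them.

2456 years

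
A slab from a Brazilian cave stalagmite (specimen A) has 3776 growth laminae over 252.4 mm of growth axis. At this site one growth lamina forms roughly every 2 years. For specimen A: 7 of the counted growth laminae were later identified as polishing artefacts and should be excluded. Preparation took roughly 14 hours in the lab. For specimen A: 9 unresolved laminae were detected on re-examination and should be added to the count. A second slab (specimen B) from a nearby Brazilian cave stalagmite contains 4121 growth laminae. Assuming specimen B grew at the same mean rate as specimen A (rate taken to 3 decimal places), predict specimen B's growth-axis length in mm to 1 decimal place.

Specimen A: true growth lamina count = 3776 − 7 + 9 = 3778.
Specimen A: at 2 years per growth lamina, 3778 × 2 = 7556 years.
A: Mean rate = 252.4 mm / 7556 years ≈ 0.033 mm per year.
Specimen B: multiplying by 2 years per growth lamina: 4121 × 2 = 8242 years. Length of B = 0.033 × 8242 = 272.0 mm.

272.0 mm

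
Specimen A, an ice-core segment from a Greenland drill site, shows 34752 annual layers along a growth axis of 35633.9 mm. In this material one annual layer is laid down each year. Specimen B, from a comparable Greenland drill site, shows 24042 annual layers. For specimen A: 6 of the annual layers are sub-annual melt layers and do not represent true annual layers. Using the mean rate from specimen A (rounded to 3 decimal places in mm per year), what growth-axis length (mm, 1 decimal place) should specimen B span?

24667.1 mm

Specimen A: after corrections the count is 34752 − 6 = 34746 annual layers.
A: Extension rate ≈ 35633.9 / 34746 = 1.026 mm/year.
Length of B = 1.026 × 24042 = 24667.1 mm.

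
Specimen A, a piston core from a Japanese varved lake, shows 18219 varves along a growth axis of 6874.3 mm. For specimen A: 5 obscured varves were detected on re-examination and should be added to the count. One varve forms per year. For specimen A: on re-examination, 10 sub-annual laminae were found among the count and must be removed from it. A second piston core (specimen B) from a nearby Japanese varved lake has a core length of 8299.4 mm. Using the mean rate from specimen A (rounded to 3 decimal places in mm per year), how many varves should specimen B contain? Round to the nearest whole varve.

22014 varves

Specimen A: true varve count = 18219 − 10 + 5 = 18214.
A: 6874.3 mm over 18214 years gives 6874.3 / 18214 ≈ 0.377 mm/yr.
For B, 8299.4 / 0.377 = 22014.32 years ≈ 22014 varves.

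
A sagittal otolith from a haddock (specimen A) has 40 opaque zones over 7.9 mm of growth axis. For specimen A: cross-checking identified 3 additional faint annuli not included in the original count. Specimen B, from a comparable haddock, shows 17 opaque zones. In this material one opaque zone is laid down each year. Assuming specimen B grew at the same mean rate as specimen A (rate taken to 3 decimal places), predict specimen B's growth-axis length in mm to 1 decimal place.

3.1 mm

Specimen A: true opaque zone count = 40 + 3 = 43.
A: Mean rate = 7.9 mm / 43 years ≈ 0.184 mm per year.
Length of B = 0.184 × 17 = 3.1 mm.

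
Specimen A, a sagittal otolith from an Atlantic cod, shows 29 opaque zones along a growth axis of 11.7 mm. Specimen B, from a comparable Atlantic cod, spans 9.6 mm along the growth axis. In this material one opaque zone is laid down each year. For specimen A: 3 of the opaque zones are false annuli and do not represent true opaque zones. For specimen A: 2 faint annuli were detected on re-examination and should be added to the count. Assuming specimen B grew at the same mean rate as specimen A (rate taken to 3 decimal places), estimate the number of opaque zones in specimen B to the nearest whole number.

Specimen A: after corrections the count is 29 − 3 + 2 = 28 opaque zones.
A: Mean rate = 11.7 mm / 28 years ≈ 0.418 mm/yr.
B spans 9.6 / 0.418 = 22.97 years ≈ 23 opaque zones.

23 opaque zones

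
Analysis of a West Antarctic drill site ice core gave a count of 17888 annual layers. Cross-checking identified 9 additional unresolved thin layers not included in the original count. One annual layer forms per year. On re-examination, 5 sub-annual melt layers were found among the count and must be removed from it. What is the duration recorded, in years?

True annual layer count = 17888 − 5 + 9 = 17892.
At one annual layer per year, that is 17892 years.

17892 years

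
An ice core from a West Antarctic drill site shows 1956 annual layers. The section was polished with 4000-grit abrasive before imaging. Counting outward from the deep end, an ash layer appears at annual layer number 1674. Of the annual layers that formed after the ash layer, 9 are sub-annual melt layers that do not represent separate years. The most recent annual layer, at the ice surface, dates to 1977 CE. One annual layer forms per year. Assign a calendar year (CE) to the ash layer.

1956 − 1674 = 282 annual layers lie beyond the ash layer toward the ice surface.
Excluding 9 false annual layers: 282 − 9 = 273.
The annual layer at the ice surface is 1977 CE, so the ash layer dates to 1977 − 273 = 1704 CE.

1704 CE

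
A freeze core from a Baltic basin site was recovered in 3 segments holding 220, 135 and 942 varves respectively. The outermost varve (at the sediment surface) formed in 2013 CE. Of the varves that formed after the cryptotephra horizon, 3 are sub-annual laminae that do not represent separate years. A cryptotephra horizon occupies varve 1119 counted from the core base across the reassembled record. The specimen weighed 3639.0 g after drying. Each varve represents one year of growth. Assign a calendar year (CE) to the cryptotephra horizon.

1838 CE

Total varves = 220 + 135 + 942 = 1297.
Between varve 1119 and the sediment surface there are 1297 − 1119 = 178 varves.
Removing the 3 false varves leaves 178 − 3 = 175 true varves beyond the cryptotephra horizon.
The varve at the sediment surface is 2013 CE, so the cryptotephra horizon dates to 2013 − 175 = 1838 CE.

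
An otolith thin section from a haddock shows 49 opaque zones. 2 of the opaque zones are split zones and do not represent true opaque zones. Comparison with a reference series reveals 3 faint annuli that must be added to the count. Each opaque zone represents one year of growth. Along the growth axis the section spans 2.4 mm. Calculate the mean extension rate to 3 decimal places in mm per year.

0.048 mm per year

Adjusted count: 49 − 2 + 3 = 50 opaque zones.
2.4 mm over 50 years gives 2.4 / 50 ≈ 0.048 mm per year.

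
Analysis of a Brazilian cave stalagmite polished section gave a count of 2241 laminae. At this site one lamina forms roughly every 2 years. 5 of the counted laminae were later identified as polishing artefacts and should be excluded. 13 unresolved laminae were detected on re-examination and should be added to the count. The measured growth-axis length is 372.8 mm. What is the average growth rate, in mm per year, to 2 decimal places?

Correcting the raw count gives 2241 − 5 + 13 = 2249 true laminae.
Multiplying by 2 years per lamina: 2249 × 2 = 4498 years.
372.8 mm over 4498 years gives 372.8 / 4498 ≈ 0.08 mm per year.

0.08 mm per year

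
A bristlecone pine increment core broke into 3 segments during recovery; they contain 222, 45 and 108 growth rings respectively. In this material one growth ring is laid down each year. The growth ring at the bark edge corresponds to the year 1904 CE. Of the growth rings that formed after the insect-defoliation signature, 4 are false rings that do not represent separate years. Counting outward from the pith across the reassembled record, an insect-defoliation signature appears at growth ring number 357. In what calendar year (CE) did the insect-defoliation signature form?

Total growth rings = 222 + 45 + 108 = 375.
375 − 357 = 18 growth rings lie beyond the insect-defoliation signature toward the bark edge.
Removing the 4 false growth rings leaves 18 − 4 = 14 true growth rings beyond the insect-defoliation signature.
The growth ring at the bark edge is 1904 CE, so the insect-defoliation signature dates to 1904 − 14 = 1890 CE.

1890 CE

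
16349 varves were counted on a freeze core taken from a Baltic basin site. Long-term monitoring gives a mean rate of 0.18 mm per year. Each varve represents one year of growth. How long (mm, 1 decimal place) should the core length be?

16349 years of growth are recorded.
Length ≈ 0.18 × 16349 = 2942.8 mm.

2942.8 mm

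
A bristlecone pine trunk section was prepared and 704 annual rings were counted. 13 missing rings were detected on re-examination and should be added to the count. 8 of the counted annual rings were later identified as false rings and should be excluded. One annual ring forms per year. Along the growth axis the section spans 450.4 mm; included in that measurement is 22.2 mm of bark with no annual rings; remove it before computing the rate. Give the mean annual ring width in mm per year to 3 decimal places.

True annual ring count = 704 − 8 + 13 = 709.
Removing the 22.2 mm offcut leaves 450.4 − 22.2 = 428.2 mm.
Mean rate = 428.2 mm / 709 years ≈ 0.604 mm per year.

0.604 mm per year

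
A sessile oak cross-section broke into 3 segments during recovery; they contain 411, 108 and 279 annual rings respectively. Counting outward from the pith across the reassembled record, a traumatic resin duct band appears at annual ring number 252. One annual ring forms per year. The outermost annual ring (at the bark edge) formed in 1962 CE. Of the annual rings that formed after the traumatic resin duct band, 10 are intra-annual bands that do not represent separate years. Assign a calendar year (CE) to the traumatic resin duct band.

1426 CE

Total annual rings = 411 + 108 + 279 = 798.
The traumatic resin duct band sits at annual ring 252 from the pith, so 798 − 252 = 546 annual rings formed after it.
Removing the 10 false annual rings leaves 546 − 10 = 536 true annual rings beyond the traumatic resin duct band.
The annual ring at the bark edge is 1962 CE, so the traumatic resin duct band dates to 1962 − 536 = 1426 CE.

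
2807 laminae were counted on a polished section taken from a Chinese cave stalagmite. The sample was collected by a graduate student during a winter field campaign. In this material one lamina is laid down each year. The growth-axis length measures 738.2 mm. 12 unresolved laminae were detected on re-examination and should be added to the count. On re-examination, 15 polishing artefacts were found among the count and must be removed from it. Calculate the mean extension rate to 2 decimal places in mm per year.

0.26 mm per year

After corrections the count is 2807 − 15 + 12 = 2804 laminae.
Mean rate = 738.2 mm / 2804 years ≈ 0.26 mm per year.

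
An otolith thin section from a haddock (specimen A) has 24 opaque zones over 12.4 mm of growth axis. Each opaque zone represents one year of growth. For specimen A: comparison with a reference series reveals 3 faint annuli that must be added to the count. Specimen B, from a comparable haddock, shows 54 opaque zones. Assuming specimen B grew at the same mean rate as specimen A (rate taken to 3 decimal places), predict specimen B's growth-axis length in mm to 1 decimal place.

24.8 mm

Specimen A: adjusted count: 24 + 3 = 27 opaque zones.
A: Extension rate ≈ 12.4 / 27 = 0.459 mm/yr.
For B, 0.459 mm/year × 54 years = 24.8 mm.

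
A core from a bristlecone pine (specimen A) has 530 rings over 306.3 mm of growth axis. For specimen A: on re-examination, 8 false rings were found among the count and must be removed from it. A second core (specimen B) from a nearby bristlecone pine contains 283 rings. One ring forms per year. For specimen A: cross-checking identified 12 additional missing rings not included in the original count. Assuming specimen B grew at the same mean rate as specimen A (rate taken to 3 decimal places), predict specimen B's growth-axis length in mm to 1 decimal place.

Specimen A: true ring count = 530 − 8 + 12 = 534.
A: 306.3 mm over 534 years gives 306.3 / 534 ≈ 0.574 mm/year.
B's length ≈ 0.574 × 283 = 162.4 mm.

162.4 mm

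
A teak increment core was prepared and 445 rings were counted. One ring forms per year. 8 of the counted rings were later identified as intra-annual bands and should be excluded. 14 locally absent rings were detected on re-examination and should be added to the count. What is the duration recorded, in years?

Adjusted count: 445 − 8 + 14 = 451 rings.
One ring per year makes the duration 451 years.

451 yr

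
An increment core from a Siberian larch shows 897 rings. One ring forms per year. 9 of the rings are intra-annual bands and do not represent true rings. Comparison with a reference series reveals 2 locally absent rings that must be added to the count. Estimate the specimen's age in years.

890 years

After corrections the count is 897 − 9 + 2 = 890 rings.
With a one-to-one ring periodicity this is 890 years.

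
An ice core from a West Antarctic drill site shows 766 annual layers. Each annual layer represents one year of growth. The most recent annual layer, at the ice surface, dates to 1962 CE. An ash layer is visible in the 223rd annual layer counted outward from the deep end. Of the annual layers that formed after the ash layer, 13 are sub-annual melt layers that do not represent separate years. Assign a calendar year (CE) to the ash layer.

766 − 223 = 543 annual layers lie beyond the ash layer toward the ice surface.
Removing the 13 false annual layers leaves 543 − 13 = 530 true annual layers beyond the ash layer.
1962 − 530 = 1432 CE.

1432 CE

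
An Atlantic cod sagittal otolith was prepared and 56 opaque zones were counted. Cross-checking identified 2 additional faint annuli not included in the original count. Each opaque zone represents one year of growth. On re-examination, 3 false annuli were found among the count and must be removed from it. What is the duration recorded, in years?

55 years

True opaque zone count = 56 − 3 + 2 = 55.
At one opaque zone per year, that is 55 years.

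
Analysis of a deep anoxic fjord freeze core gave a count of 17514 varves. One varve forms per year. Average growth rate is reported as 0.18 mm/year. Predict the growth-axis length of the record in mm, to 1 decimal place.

3152.5 mm

17514 years of growth are recorded.
Length ≈ 0.18 × 17514 = 3152.5 mm.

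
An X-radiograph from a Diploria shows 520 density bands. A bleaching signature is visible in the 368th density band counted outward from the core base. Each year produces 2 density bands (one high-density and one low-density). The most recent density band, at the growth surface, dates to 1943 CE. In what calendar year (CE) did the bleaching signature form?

The bleaching signature sits at density band 368 from the core base, so 520 − 368 = 152 density bands formed after it.
152 density bands at 2 per year is 152 / 2 = 76 years.
The density band at the growth surface is 1943 CE, so the bleaching signature dates to 1943 − 76 = 1867 CE.

1867 CE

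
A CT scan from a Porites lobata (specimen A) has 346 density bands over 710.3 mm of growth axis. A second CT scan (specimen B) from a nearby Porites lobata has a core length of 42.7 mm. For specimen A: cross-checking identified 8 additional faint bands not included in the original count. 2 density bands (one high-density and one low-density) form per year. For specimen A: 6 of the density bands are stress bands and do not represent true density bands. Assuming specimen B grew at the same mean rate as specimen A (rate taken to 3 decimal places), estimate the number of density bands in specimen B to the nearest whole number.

21 density bands

Specimen A: adjusted count: 346 − 6 + 8 = 348 density bands.
Specimen A: with 2 density bands per year, 348 / 2 = 174 years.
A: Mean rate = 710.3 mm / 174 years ≈ 4.082 mm per year.
B spans 42.7 / 4.082 = 10.46 years; at 2 density bands per year that is 10.46 × 2 ≈ 21 density bands.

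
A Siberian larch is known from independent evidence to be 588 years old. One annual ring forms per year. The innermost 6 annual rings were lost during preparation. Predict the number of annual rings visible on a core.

582 annual rings

One annual ring per year gives 588 annual rings over 588 years.
Less the 6 uncaptured annual rings: 588 − 6 = 582.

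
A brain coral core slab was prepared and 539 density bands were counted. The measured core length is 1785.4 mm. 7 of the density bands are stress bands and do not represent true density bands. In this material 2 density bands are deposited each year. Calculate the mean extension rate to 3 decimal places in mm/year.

6.712 mm/year

Adjusted count: 539 − 7 = 532 density bands.
532 density bands at 2 per year is 532 / 2 = 266 years.
1785.4 mm over 266 years gives 1785.4 / 266 ≈ 6.712 mm/year.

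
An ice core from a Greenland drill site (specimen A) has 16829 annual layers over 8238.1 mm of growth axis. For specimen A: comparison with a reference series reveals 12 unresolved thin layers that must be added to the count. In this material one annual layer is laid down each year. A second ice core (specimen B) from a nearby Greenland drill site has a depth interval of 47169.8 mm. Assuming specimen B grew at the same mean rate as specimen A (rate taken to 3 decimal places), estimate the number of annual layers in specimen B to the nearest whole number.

Specimen A: adjusted count: 16829 + 12 = 16841 annual layers.
A: 8238.1 mm over 16841 years gives 8238.1 / 16841 ≈ 0.489 mm per year.
For B, 47169.8 / 0.489 = 96461.76 years ≈ 96462 annual layers.

96462 annual layers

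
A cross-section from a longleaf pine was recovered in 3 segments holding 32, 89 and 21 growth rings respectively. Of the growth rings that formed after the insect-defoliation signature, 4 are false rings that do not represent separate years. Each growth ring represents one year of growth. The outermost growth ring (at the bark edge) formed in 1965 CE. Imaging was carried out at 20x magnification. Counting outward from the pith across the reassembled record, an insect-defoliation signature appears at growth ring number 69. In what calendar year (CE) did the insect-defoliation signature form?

1896 CE

Total growth rings = 32 + 89 + 21 = 142.
142 − 69 = 73 growth rings lie beyond the insect-defoliation signature toward the bark edge.
Excluding 4 false growth rings: 73 − 4 = 69.
Counting back 69 years from 1965 CE places the insect-defoliation signature in 1965 − 69 = 1896 CE.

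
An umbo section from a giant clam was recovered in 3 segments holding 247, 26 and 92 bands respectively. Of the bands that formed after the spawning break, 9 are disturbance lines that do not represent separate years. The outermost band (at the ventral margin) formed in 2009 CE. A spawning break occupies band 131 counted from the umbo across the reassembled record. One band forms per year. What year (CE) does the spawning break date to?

Total bands = 247 + 26 + 92 = 365.
The spawning break sits at band 131 from the umbo, so 365 − 131 = 234 bands formed after it.
Excluding 9 false bands: 234 − 9 = 225.
The band at the ventral margin is 2009 CE, so the spawning break dates to 2009 − 225 = 1784 CE.

1784 CE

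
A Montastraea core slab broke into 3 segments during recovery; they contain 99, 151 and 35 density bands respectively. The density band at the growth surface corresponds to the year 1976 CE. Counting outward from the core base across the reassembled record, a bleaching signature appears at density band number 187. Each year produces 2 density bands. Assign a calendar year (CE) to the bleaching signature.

Total density bands = 99 + 151 + 35 = 285.
The bleaching signature sits at density band 187 from the core base, so 285 − 187 = 98 density bands formed after it.
Dividing by 2 density bands per year: 98 / 2 = 49 years.
Counting back 49 years from 1976 CE places the bleaching signature in 1976 − 49 = 1927 CE.

1927 CE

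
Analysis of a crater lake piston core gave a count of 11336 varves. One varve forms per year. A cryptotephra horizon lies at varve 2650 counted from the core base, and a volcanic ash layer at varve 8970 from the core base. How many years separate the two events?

The two markers are separated by 8970 − 2650 = 6320 varves.
One varve per year makes the interval 6320 years.

6320 years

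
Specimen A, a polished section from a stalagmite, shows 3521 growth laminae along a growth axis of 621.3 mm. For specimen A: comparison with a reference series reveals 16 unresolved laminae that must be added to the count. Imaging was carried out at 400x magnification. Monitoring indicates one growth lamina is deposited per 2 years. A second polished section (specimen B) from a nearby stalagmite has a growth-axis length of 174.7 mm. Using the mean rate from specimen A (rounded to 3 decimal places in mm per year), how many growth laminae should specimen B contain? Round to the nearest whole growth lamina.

993 growth laminae

Specimen A: true growth lamina count = 3521 + 16 = 3537.
Specimen A: at 2 years per growth lamina, 3537 × 2 = 7074 years.
A: 621.3 mm over 7074 years gives 621.3 / 7074 ≈ 0.088 mm/yr.
For B, 174.7 / 0.088 = 1985.23 years; at 2 years per growth lamina that is 1985.23 / 2 ≈ 993 growth laminae.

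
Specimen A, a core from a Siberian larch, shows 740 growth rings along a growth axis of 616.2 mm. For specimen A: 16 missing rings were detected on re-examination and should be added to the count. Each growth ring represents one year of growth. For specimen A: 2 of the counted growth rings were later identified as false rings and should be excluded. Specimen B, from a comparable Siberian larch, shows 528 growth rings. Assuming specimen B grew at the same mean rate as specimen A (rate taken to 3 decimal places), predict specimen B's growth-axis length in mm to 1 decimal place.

431.4 mm

Specimen A: adjusted count: 740 − 2 + 16 = 754 growth rings.
A: Extension rate ≈ 616.2 / 754 = 0.817 mm/year.
Length of B = 0.817 × 528 = 431.4 mm.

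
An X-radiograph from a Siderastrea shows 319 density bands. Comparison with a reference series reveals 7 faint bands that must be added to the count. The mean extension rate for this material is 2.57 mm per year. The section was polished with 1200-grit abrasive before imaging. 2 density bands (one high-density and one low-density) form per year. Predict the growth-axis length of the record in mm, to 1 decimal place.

418.9 mm

True density band count = 319 + 7 = 326.
Dividing by 2 density bands per year: 326 / 2 = 163 years.
Length ≈ 2.57 × 163 = 418.9 mm.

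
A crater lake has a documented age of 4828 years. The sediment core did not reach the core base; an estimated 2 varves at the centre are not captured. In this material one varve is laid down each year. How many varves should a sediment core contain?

4826 varves

At one varve per year, 4828 years correspond to 4828 varves.
Subtracting the 2 varves not captured gives 4828 − 2 = 4826 varves in the record.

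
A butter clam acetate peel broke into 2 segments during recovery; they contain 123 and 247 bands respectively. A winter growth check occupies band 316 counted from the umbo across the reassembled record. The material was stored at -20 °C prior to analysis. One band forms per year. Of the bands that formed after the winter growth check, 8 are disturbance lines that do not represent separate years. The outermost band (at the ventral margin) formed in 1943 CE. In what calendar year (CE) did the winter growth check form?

Total bands = 123 + 247 = 370.
The winter growth check sits at band 316 from the umbo, so 370 − 316 = 54 bands formed after it.
Removing the 8 false bands leaves 54 − 8 = 46 true bands beyond the winter growth check.
The band at the ventral margin is 1943 CE, so the winter growth check dates to 1943 − 46 = 1897 CE.

1897 CE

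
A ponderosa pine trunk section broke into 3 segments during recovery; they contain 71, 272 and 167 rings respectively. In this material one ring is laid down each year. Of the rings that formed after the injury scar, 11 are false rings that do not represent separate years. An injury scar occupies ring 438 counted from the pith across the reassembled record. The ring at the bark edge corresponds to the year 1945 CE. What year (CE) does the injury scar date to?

1884 CE

Total rings = 71 + 272 + 167 = 510.
510 − 438 = 72 rings lie beyond the injury scar toward the bark edge.
Excluding 11 false rings: 72 − 11 = 61.
Counting back 61 years from 1945 CE places the injury scar in 1945 − 61 = 1884 CE.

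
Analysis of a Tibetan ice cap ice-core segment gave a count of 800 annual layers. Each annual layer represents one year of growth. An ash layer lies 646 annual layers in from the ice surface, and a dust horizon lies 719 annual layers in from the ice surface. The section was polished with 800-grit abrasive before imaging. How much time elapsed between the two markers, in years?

The two markers are separated by 719 − 646 = 73 annual layers.
One annual layer per year makes the interval 73 years.

73 years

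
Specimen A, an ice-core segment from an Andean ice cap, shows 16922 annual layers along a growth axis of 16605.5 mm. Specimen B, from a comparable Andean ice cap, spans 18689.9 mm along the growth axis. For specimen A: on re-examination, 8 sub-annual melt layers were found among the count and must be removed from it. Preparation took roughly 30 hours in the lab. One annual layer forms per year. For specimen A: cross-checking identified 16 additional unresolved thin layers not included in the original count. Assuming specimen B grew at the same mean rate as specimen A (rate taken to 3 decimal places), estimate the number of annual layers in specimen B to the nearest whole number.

Specimen A: adjusted count: 16922 − 8 + 16 = 16930 annual layers.
A: 16605.5 mm over 16930 years gives 16605.5 / 16930 ≈ 0.981 mm/year.
B spans 18689.9 / 0.981 = 19051.89 years ≈ 19052 annual layers.

19052 annual layers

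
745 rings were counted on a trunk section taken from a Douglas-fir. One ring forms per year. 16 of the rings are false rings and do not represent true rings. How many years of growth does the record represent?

729 years

True ring count = 745 − 16 = 729.
With a one-to-one ring periodicity this is 729 years.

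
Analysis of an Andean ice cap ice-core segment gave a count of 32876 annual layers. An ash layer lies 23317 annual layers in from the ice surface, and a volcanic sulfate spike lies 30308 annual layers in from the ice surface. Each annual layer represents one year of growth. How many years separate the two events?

6991 years

The two markers are separated by 30308 − 23317 = 6991 annual layers.
One annual layer per year makes the interval 6991 years.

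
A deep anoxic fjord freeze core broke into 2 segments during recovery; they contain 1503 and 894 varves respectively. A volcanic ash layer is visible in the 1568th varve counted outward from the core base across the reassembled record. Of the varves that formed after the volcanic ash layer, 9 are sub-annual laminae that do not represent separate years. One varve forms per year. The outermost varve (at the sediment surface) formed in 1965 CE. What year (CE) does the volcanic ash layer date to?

Total varves = 1503 + 894 = 2397.
The volcanic ash layer sits at varve 1568 from the core base, so 2397 − 1568 = 829 varves formed after it.
Removing the 9 false varves leaves 829 − 9 = 820 true varves beyond the volcanic ash layer.
1965 − 820 = 1145 CE.

1145 CE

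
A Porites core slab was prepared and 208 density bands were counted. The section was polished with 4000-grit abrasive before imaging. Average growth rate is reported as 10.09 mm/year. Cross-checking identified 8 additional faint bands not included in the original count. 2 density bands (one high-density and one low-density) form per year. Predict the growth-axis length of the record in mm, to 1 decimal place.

True density band count = 208 + 8 = 216.
216 density bands at 2 per year is 216 / 2 = 108 years.
108 years at 10.09 mm/year gives 10.09 × 108 = 1089.7 mm.

1089.7 mm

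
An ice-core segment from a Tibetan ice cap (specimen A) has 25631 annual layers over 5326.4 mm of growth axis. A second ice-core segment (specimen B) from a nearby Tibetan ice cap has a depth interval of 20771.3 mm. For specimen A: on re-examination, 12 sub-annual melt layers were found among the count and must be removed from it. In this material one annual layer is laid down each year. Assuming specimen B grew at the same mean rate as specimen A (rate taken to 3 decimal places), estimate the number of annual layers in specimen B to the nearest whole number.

Specimen A: adjusted count: 25631 − 12 = 25619 annual layers.
A: Mean rate = 5326.4 mm / 25619 years ≈ 0.208 mm/yr.
For B, 20771.3 / 0.208 = 99862.02 years ≈ 99862 annual layers.

99862 annual layers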